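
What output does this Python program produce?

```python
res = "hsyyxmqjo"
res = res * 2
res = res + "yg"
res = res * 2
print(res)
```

repeat ×2 → 'hsyyxmqjohsyyxmqjo'
+ 'yg' → 'hsyyxmqjohsyyxmqjoyg'
repeat ×2 → 'hsyyxmqjohsyyxmqjoyghsyyxmqjohsyyxmqjoyg'

hsyyxmqjohsyyxmqjoyghsyyxmqjohsyyxmqjoyg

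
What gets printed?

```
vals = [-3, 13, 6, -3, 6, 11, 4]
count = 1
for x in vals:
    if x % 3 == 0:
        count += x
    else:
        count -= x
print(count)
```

x=-3: %3==0, count = 1+(-3) = -2
x=13: not %3==0, count = (-2)-13 = -15
x=6: %3==0, count = (-15)+6 = -9
x=-3: %3==0, count = (-9)+(-3) = -12
x=6: %3==0, count = (-12)+6 = -6
x=11: not %3==0, count = (-6)-11 = -17
x=4: not %3==0, count = (-17)-4 = -21

-21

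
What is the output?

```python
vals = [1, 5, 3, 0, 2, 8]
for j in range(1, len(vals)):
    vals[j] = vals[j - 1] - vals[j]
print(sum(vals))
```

-43

j=1: vals[1] = 1-5 = -4 → [1, -4, 3, 0, 2, 8]
j=2: vals[2] = (-4)-3 = -7 → [1, -4, -7, 0, 2, 8]
j=3: vals[3] = (-7)-0 = -7 → [1, -4, -7, -7, 2, 8]
j=4: vals[4] = (-7)-2 = -9 → [1, -4, -7, -7, -9, 8]
j=5: vals[5] = (-9)-8 = -17 → [1, -4, -7, -7, -9, -17]
sum = -43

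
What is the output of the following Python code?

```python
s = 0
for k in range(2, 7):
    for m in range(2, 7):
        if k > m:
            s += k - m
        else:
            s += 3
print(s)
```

65

k=2,m=2: not 2>2, s = 0+3 = 3
k=2,m=3: not 2>3, s = 3+3 = 6
k=2,m=4: not 2>4, s = 6+3 = 9
k=2,m=5: not 2>5, s = 9+3 = 12
k=2,m=6: not 2>6, s = 12+3 = 15
k=3,m=2: 3>2, s = 15+1 = 16
k=3,m=3: not 3>3, s = 16+3 = 19
k=3,m=4: not 3>4, s = 19+3 = 22
k=3,m=5: not 3>5, s = 22+3 = 25
k=3,m=6: not 3>6, s = 25+3 = 28
k=4,m=2: 4>2, s = 28+2 = 30
k=4,m=3: 4>3, s = 30+1 = 31
k=4,m=4: not 4>4, s = 31+3 = 34
k=4,m=5: not 4>5, s = 34+3 = 37
k=4,m=6: not 4>6, s = 37+3 = 40
k=5,m=2: 5>2, s = 40+3 = 43
k=5,m=3: 5>3, s = 43+2 = 45
k=5,m=4: 5>4, s = 45+1 = 46
k=5,m=5: not 5>5, s = 46+3 = 49
k=5,m=6: not 5>6, s = 49+3 = 52
k=6,m=2: 6>2, s = 52+4 = 56
k=6,m=3: 6>3, s = 56+3 = 59
k=6,m=4: 6>4, s = 59+2 = 61
k=6,m=5: 6>5, s = 61+1 = 62
k=6,m=6: not 6>6, s = 62+3 = 65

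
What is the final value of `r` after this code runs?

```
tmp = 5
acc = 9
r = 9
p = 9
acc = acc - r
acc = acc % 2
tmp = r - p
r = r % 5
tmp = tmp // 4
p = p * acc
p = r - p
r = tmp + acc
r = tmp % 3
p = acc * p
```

0

acc = 9-9 = 0
acc = 0%2 = 0
tmp = 9-9 = 0
r = 9%5 = 4
tmp = 0//4 = 0
p = 9*0 = 0
p = 4-0 = 4
r = 0+0 = 0
r = 0%3 = 0
p = 0*4 = 0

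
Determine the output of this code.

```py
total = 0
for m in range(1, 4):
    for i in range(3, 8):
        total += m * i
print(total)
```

150

m=1,i=3: total = 0+3 = 3
m=1,i=4: total = 3+4 = 7
m=1,i=5: total = 7+5 = 12
m=1,i=6: total = 12+6 = 18
m=1,i=7: total = 18+7 = 25
m=2,i=3: total = 25+6 = 31
m=2,i=4: total = 31+8 = 39
m=2,i=5: total = 39+10 = 49
m=2,i=6: total = 49+12 = 61
m=2,i=7: total = 61+14 = 75
m=3,i=3: total = 75+9 = 84
m=3,i=4: total = 84+12 = 96
m=3,i=5: total = 96+15 = 111
m=3,i=6: total = 111+18 = 129
m=3,i=7: total = 129+21 = 150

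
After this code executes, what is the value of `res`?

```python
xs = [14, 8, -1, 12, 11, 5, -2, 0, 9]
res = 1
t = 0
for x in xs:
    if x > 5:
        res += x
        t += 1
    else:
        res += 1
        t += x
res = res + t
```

x=14: >5, res = 1+14 = 15; t=1
x=8: >5, res = 15+8 = 23; t=2
x=-1: not >5, res = 23+1 = 24; t=1
x=12: >5, res = 24+12 = 36; t=2
x=11: >5, res = 36+11 = 47; t=3
x=5: not >5, res = 47+1 = 48; t=8
x=-2: not >5, res = 48+1 = 49; t=6
x=0: not >5, res = 49+1 = 50; t=6
x=9: >5, res = 50+9 = 59; t=7
res+t = 59+7 = 66

66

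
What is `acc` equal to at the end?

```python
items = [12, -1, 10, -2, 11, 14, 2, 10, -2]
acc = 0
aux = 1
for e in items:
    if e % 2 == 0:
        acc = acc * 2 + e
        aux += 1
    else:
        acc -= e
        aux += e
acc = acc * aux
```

e=12: even, acc = 0*2+12 = 12; aux=2
e=-1: not even, acc = 12-(-1) = 13; aux=1
e=10: even, acc = 13*2+10 = 36; aux=2
e=-2: even, acc = 36*2+(-2) = 70; aux=3
e=11: not even, acc = 70-11 = 59; aux=14
e=14: even, acc = 59*2+14 = 132; aux=15
e=2: even, acc = 132*2+2 = 266; aux=16
e=10: even, acc = 266*2+10 = 542; aux=17
e=-2: even, acc = 542*2+(-2) = 1082; aux=18
acc*aux = 1082*18 = 19476

19476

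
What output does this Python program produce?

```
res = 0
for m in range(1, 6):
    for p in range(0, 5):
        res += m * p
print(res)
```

m=1,p=0: res = 0+0 = 0
m=1,p=1: res = 0+1 = 1
m=1,p=2: res = 1+2 = 3
m=1,p=3: res = 3+3 = 6
m=1,p=4: res = 6+4 = 10
m=2,p=0: res = 10+0 = 10
m=2,p=1: res = 10+2 = 12
m=2,p=2: res = 12+4 = 16
m=2,p=3: res = 16+6 = 22
m=2,p=4: res = 22+8 = 30
m=3,p=0: res = 30+0 = 30
m=3,p=1: res = 30+3 = 33
m=3,p=2: res = 33+6 = 39
m=3,p=3: res = 39+9 = 48
m=3,p=4: res = 48+12 = 60
m=4,p=0: res = 60+0 = 60
m=4,p=1: res = 60+4 = 64
m=4,p=2: res = 64+8 = 72
m=4,p=3: res = 72+12 = 84
m=4,p=4: res = 84+16 = 100
m=5,p=0: res = 100+0 = 100
m=5,p=1: res = 100+5 = 105
m=5,p=2: res = 105+10 = 115
m=5,p=3: res = 115+15 = 130
m=5,p=4: res = 130+20 = 150

150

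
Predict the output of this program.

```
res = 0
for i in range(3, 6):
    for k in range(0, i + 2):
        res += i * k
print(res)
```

i=3,k=0: res = 0+0 = 0
i=3,k=1: res = 0+3 = 3
i=3,k=2: res = 3+6 = 9
i=3,k=3: res = 9+9 = 18
i=3,k=4: res = 18+12 = 30
i=4,k=0: res = 30+0 = 30
i=4,k=1: res = 30+4 = 34
i=4,k=2: res = 34+8 = 42
i=4,k=3: res = 42+12 = 54
i=4,k=4: res = 54+16 = 70
i=4,k=5: res = 70+20 = 90
i=5,k=0: res = 90+0 = 90
i=5,k=1: res = 90+5 = 95
i=5,k=2: res = 95+10 = 105
i=5,k=3: res = 105+15 = 120
i=5,k=4: res = 120+20 = 140
i=5,k=5: res = 140+25 = 165
i=5,k=6: res = 165+30 = 195

195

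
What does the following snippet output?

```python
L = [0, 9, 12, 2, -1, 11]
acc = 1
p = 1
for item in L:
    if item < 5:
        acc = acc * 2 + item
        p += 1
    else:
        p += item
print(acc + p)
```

47

item=0: <5, acc = 1*2+0 = 2; p=2
item=9: not <5; p=11
item=12: not <5; p=23
item=2: <5, acc = 2*2+2 = 6; p=24
item=-1: <5, acc = 6*2+(-1) = 11; p=25
item=11: not <5; p=36
acc+p = 11+36 = 47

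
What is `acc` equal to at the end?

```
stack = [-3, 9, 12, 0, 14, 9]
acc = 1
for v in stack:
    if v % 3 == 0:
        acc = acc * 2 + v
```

113

v=-3: %3==0, acc = 1*2+(-3) = -1
v=9: %3==0, acc = (-1)*2+9 = 7
v=12: %3==0, acc = 7*2+12 = 26
v=0: %3==0, acc = 26*2+0 = 52
v=14: not %3==0
v=9: %3==0, acc = 52*2+9 = 113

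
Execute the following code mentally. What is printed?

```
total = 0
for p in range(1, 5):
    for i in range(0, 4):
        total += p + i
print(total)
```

64

p=1,i=0: total = 0+1 = 1
p=1,i=1: total = 1+2 = 3
p=1,i=2: total = 3+3 = 6
p=1,i=3: total = 6+4 = 10
p=2,i=0: total = 10+2 = 12
p=2,i=1: total = 12+3 = 15
p=2,i=2: total = 15+4 = 19
p=2,i=3: total = 19+5 = 24
p=3,i=0: total = 24+3 = 27
p=3,i=1: total = 27+4 = 31
p=3,i=2: total = 31+5 = 36
p=3,i=3: total = 36+6 = 42
p=4,i=0: total = 42+4 = 46
p=4,i=1: total = 46+5 = 51
p=4,i=2: total = 51+6 = 57
p=4,i=3: total = 57+7 = 64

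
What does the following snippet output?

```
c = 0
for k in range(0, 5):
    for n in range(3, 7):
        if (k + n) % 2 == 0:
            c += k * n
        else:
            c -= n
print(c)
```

48

k=0,n=3: odd sum, c = 0-3 = -3
k=0,n=4: even sum, c = (-3)+0 = -3
k=0,n=5: odd sum, c = (-3)-5 = -8
k=0,n=6: even sum, c = (-8)+0 = -8
k=1,n=3: even sum, c = (-8)+3 = -5
k=1,n=4: odd sum, c = (-5)-4 = -9
k=1,n=5: even sum, c = (-9)+5 = -4
k=1,n=6: odd sum, c = (-4)-6 = -10
k=2,n=3: odd sum, c = (-10)-3 = -13
k=2,n=4: even sum, c = (-13)+8 = -5
k=2,n=5: odd sum, c = (-5)-5 = -10
k=2,n=6: even sum, c = (-10)+12 = 2
k=3,n=3: even sum, c = 2+9 = 11
k=3,n=4: odd sum, c = 11-4 = 7
k=3,n=5: even sum, c = 7+15 = 22
k=3,n=6: odd sum, c = 22-6 = 16
k=4,n=3: odd sum, c = 16-3 = 13
k=4,n=4: even sum, c = 13+16 = 29
k=4,n=5: odd sum, c = 29-5 = 24
k=4,n=6: even sum, c = 24+24 = 48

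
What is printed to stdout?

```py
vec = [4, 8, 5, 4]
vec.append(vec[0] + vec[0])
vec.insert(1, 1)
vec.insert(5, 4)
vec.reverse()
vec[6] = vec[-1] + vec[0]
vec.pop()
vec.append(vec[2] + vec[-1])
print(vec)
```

append vec[0]+vec[0] = 4+4 = 8 → [4, 8, 5, 4, 8]
insert 1 at 1 → [4, 1, 8, 5, 4, 8]
insert 4 at 5 → [4, 1, 8, 5, 4, 4, 8]
reverse → [8, 4, 4, 5, 8, 1, 4]
vec[6] = vec[-1]+vec[0] = 4+8 = 12 → [8, 4, 4, 5, 8, 1, 12]
pop() removes 12 → [8, 4, 4, 5, 8, 1]
append vec[2]+vec[-1] = 4+1 = 5 → [8, 4, 4, 5, 8, 1, 5]

[8, 4, 4, 5, 8, 1, 5]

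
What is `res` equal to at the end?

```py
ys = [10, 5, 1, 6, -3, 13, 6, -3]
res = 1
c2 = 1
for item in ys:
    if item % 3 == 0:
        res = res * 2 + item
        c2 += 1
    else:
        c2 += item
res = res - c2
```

item=10: not %3==0; c2=11
item=5: not %3==0; c2=16
item=1: not %3==0; c2=17
item=6: %3==0, res = 1*2+6 = 8; c2=18
item=-3: %3==0, res = 8*2+(-3) = 13; c2=19
item=13: not %3==0; c2=32
item=6: %3==0, res = 13*2+6 = 32; c2=33
item=-3: %3==0, res = 32*2+(-3) = 61; c2=34
res-c2 = 61-34 = 27

27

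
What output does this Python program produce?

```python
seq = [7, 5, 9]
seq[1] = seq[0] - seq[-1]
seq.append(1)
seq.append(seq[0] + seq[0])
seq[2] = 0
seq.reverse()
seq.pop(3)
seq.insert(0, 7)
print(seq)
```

[7, 14, 1, 0, 7]

seq[1] = seq[0]-seq[-1] = 7-9 = -2 → [7, -2, 9]
append 1 → [7, -2, 9, 1]
append seq[0]+seq[0] = 7+7 = 14 → [7, -2, 9, 1, 14]
seq[2] = 0 → [7, -2, 0, 1, 14]
reverse → [14, 1, 0, -2, 7]
pop(3) removes -2 → [14, 1, 0, 7]
insert 7 at 0 → [7, 14, 1, 0, 7]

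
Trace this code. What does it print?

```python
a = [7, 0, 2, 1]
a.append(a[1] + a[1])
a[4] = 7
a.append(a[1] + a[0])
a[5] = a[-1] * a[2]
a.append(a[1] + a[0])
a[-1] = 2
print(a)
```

append a[1]+a[1] = 0+0 = 0 → [7, 0, 2, 1, 0]
a[4] = 7 → [7, 0, 2, 1, 7]
append a[1]+a[0] = 0+7 = 7 → [7, 0, 2, 1, 7, 7]
a[5] = a[-1]*a[2] = 7*2 = 14 → [7, 0, 2, 1, 7, 14]
append a[1]+a[0] = 0+7 = 7 → [7, 0, 2, 1, 7, 14, 7]
a[-1] = 2 → [7, 0, 2, 1, 7, 14, 2]

[7, 0, 2, 1, 7, 14, 2]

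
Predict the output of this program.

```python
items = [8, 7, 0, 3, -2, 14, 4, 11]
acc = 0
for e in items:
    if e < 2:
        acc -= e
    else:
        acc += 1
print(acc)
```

e=8: not <2, acc = 0+1 = 1
e=7: not <2, acc = 1+1 = 2
e=0: <2, acc = 2-0 = 2
e=3: not <2, acc = 2+1 = 3
e=-2: <2, acc = 3-(-2) = 5
e=14: not <2, acc = 5+1 = 6
e=4: not <2, acc = 6+1 = 7
e=11: not <2, acc = 7+1 = 8

8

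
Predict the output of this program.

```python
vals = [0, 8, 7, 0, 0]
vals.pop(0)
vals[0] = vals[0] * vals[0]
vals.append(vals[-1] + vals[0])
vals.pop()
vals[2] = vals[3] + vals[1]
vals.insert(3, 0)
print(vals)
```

pop(0) removes 0 → [8, 7, 0, 0]
vals[0] = vals[0]*vals[0] = 8*8 = 64 → [64, 7, 0, 0]
append vals[-1]+vals[0] = 0+64 = 64 → [64, 7, 0, 0, 64]
pop() removes 64 → [64, 7, 0, 0]
vals[2] = vals[3]+vals[1] = 0+7 = 7 → [64, 7, 7, 0]
insert 0 at 3 → [64, 7, 7, 0, 0]

[64, 7, 7, 0, 0]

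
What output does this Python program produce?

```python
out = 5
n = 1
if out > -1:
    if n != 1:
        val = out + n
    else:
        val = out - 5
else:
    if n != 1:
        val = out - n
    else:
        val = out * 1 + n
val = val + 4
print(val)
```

out=5, n=1
out > -1 is True; n != 1 is False
→ val = out - 5 = 0
val = 0+4 = 4

4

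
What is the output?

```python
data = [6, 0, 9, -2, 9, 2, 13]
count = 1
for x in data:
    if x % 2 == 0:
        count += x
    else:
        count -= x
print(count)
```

-24

x=6: even, count = 1+6 = 7
x=0: even, count = 7+0 = 7
x=9: not even, count = 7-9 = -2
x=-2: even, count = (-2)+(-2) = -4
x=9: not even, count = (-4)-9 = -13
x=2: even, count = (-13)+2 = -11
x=13: not even, count = (-11)-13 = -24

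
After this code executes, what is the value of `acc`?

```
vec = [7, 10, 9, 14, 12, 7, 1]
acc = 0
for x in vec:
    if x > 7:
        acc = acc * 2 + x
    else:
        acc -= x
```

x=7: not >7, acc = 0-7 = -7
x=10: >7, acc = (-7)*2+10 = -4
x=9: >7, acc = (-4)*2+9 = 1
x=14: >7, acc = 1*2+14 = 16
x=12: >7, acc = 16*2+12 = 44
x=7: not >7, acc = 44-7 = 37
x=1: not >7, acc = 37-1 = 36

36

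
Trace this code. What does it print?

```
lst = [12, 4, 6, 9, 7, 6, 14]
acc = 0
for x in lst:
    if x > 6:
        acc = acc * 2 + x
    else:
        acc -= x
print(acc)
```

x=12: >6, acc = 0*2+12 = 12
x=4: not >6, acc = 12-4 = 8
x=6: not >6, acc = 8-6 = 2
x=9: >6, acc = 2*2+9 = 13
x=7: >6, acc = 13*2+7 = 33
x=6: not >6, acc = 33-6 = 27
x=14: >6, acc = 27*2+14 = 68

68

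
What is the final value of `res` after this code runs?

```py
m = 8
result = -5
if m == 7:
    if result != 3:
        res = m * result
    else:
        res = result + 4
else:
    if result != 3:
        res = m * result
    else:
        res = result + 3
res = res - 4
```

m=8, result=-5
m == 7 is False; result != 3 is True
→ res = m * result = -40
res = (-40)-4 = -44

-44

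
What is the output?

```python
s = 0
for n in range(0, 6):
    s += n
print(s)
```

n=0: s = 0+0 = 0
n=1: s = 0+1 = 1
n=2: s = 1+2 = 3
n=3: s = 3+3 = 6
n=4: s = 6+4 = 10
n=5: s = 10+5 = 15

15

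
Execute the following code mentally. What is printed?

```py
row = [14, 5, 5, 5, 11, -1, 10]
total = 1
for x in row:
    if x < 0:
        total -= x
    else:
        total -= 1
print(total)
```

-4

x=14: not <0, total = 1-1 = 0
x=5: not <0, total = 0-1 = -1
x=5: not <0, total = (-1)-1 = -2
x=5: not <0, total = (-2)-1 = -3
x=11: not <0, total = (-3)-1 = -4
x=-1: <0, total = (-4)-(-1) = -3
x=10: not <0, total = (-3)-1 = -4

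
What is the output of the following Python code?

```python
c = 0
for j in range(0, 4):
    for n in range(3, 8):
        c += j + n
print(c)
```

j=0,n=3: c = 0+3 = 3
j=0,n=4: c = 3+4 = 7
j=0,n=5: c = 7+5 = 12
j=0,n=6: c = 12+6 = 18
j=0,n=7: c = 18+7 = 25
j=1,n=3: c = 25+4 = 29
j=1,n=4: c = 29+5 = 34
j=1,n=5: c = 34+6 = 40
j=1,n=6: c = 40+7 = 47
j=1,n=7: c = 47+8 = 55
j=2,n=3: c = 55+5 = 60
j=2,n=4: c = 60+6 = 66
j=2,n=5: c = 66+7 = 73
j=2,n=6: c = 73+8 = 81
j=2,n=7: c = 81+9 = 90
j=3,n=3: c = 90+6 = 96
j=3,n=4: c = 96+7 = 103
j=3,n=5: c = 103+8 = 111
j=3,n=6: c = 111+9 = 120
j=3,n=7: c = 120+10 = 130

130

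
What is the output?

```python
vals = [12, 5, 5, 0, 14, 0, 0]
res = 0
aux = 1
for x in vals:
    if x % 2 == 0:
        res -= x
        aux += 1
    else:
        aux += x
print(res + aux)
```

x=12: even, res = 0-12 = -12; aux=2
x=5: not even; aux=7
x=5: not even; aux=12
x=0: even, res = (-12)-0 = -12; aux=13
x=14: even, res = (-12)-14 = -26; aux=14
x=0: even, res = (-26)-0 = -26; aux=15
x=0: even, res = (-26)-0 = -26; aux=16
res+aux = (-26)+16 = -10

-10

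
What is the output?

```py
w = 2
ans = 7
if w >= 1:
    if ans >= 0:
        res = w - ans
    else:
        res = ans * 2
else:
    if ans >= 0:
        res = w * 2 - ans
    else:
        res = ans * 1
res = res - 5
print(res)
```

-10

w=2, ans=7
w >= 1 is True; ans >= 0 is True
→ res = w - ans = -5
res = (-5)-5 = -10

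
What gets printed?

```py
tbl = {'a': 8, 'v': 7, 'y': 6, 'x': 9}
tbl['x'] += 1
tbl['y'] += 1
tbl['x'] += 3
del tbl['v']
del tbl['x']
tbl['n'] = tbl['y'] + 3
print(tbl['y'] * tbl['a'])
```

56

tbl['x'] = 9+1 = 10 → {'a': 8, 'v': 7, 'y': 6, 'x': 10}
tbl['y'] = 6+1 = 7 → {'a': 8, 'v': 7, 'y': 7, 'x': 10}
tbl['x'] = 10+3 = 13 → {'a': 8, 'v': 7, 'y': 7, 'x': 13}
del 'v' → {'a': 8, 'y': 7, 'x': 13}
del 'x' → {'a': 8, 'y': 7}
tbl['n'] = tbl['y']+3 = 10 → {'a': 8, 'y': 7, 'n': 10}
tbl['y']*tbl['a'] = 7*8 = 56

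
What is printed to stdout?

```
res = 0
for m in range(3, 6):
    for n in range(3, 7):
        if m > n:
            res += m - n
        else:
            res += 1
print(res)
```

m=3,n=3: not 3>3, res = 0+1 = 1
m=3,n=4: not 3>4, res = 1+1 = 2
m=3,n=5: not 3>5, res = 2+1 = 3
m=3,n=6: not 3>6, res = 3+1 = 4
m=4,n=3: 4>3, res = 4+1 = 5
m=4,n=4: not 4>4, res = 5+1 = 6
m=4,n=5: not 4>5, res = 6+1 = 7
m=4,n=6: not 4>6, res = 7+1 = 8
m=5,n=3: 5>3, res = 8+2 = 10
m=5,n=4: 5>4, res = 10+1 = 11
m=5,n=5: not 5>5, res = 11+1 = 12
m=5,n=6: not 5>6, res = 12+1 = 13

13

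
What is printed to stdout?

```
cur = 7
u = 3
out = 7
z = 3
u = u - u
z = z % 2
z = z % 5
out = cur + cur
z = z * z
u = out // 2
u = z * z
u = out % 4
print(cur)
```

7

u = 3-3 = 0
z = 3%2 = 1
z = 1%5 = 1
out = 7+7 = 14
z = 1*1 = 1
u = 14//2 = 7
u = 1*1 = 1
u = 14%4 = 2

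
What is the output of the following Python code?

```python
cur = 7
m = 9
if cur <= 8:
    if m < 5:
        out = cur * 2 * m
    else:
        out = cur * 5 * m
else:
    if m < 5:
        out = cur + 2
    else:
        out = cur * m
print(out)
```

315

cur=7, m=9
cur <= 8 is True; m < 5 is False
→ out = cur * 5 * m = 315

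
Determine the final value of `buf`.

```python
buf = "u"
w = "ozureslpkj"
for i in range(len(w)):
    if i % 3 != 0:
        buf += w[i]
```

i=0: skip
i=1: add 'z' → 'uz'
i=2: add 'u' → 'uzu'
i=3: skip
i=4: add 'e' → 'uzue'
i=5: add 's' → 'uzues'
i=6: skip
i=7: add 'p' → 'uzuesp'
i=8: add 'k' → 'uzuespk'
i=9: skip

'uzuespk'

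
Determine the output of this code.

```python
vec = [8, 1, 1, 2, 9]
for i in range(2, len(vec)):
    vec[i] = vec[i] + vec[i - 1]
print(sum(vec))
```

i=2: vec[2] = 1+1 = 2 → [8, 1, 2, 2, 9]
i=3: vec[3] = 2+2 = 4 → [8, 1, 2, 4, 9]
i=4: vec[4] = 9+4 = 13 → [8, 1, 2, 4, 13]
sum = 28

28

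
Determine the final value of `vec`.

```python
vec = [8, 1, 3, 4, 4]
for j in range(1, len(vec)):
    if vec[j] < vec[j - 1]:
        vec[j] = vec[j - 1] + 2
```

[8, 10, 12, 14, 16]

j=1: 1<8, vec[1] = 8+2 = 10 → [8, 10, 3, 4, 4]
j=2: 3<10, vec[2] = 10+2 = 12 → [8, 10, 12, 4, 4]
j=3: 4<12, vec[3] = 12+2 = 14 → [8, 10, 12, 14, 4]
j=4: 4<14, vec[4] = 14+2 = 16 → [8, 10, 12, 14, 16]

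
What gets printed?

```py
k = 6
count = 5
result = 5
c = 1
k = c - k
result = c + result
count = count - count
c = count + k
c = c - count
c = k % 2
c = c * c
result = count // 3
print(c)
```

k = 1-6 = -5
result = 1+5 = 6
count = 5-5 = 0
c = 0+(-5) = -5
c = (-5)-0 = -5
c = (-5)%2 = 1
c = 1*1 = 1
result = 0//3 = 0

1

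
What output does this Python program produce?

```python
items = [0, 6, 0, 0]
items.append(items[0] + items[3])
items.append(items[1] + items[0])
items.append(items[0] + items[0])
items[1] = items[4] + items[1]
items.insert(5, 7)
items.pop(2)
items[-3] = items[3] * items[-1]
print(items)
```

[0, 6, 0, 0, 0, 6, 0]

append items[0]+items[3] = 0+0 = 0 → [0, 6, 0, 0, 0]
append items[1]+items[0] = 6+0 = 6 → [0, 6, 0, 0, 0, 6]
append items[0]+items[0] = 0+0 = 0 → [0, 6, 0, 0, 0, 6, 0]
items[1] = items[4]+items[1] = 0+6 = 6 → [0, 6, 0, 0, 0, 6, 0]
insert 7 at 5 → [0, 6, 0, 0, 0, 7, 6, 0]
pop(2) removes 0 → [0, 6, 0, 0, 7, 6, 0]
items[-3] = items[3]*items[-1] = 0*0 = 0 → [0, 6, 0, 0, 0, 6, 0]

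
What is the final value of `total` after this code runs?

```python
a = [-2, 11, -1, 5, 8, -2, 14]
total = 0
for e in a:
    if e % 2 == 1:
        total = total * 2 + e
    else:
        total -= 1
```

36

e=-2: not odd, total = 0-1 = -1
e=11: odd, total = (-1)*2+11 = 9
e=-1: odd, total = 9*2+(-1) = 17
e=5: odd, total = 17*2+5 = 39
e=8: not odd, total = 39-1 = 38
e=-2: not odd, total = 38-1 = 37
e=14: not odd, total = 37-1 = 36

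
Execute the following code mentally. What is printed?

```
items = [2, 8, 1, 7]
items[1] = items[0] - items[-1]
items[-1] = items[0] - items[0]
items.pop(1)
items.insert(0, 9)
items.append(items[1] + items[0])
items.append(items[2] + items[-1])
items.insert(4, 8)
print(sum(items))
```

43

items[1] = items[0]-items[-1] = 2-7 = -5 → [2, -5, 1, 7]
items[-1] = items[0]-items[0] = 2-2 = 0 → [2, -5, 1, 0]
pop(1) removes -5 → [2, 1, 0]
insert 9 at 0 → [9, 2, 1, 0]
append items[1]+items[0] = 2+9 = 11 → [9, 2, 1, 0, 11]
append items[2]+items[-1] = 1+11 = 12 → [9, 2, 1, 0, 11, 12]
insert 8 at 4 → [9, 2, 1, 0, 8, 11, 12]
sum = 43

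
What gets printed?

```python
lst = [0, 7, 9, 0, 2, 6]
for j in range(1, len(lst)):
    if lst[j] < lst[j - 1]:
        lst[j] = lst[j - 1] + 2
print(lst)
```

[0, 7, 9, 11, 13, 15]

j=1: 7>=0, unchanged → [0, 7, 9, 0, 2, 6]
j=2: 9>=7, unchanged → [0, 7, 9, 0, 2, 6]
j=3: 0<9, lst[3] = 9+2 = 11 → [0, 7, 9, 11, 2, 6]
j=4: 2<11, lst[4] = 11+2 = 13 → [0, 7, 9, 11, 13, 6]
j=5: 6<13, lst[5] = 13+2 = 15 → [0, 7, 9, 11, 13, 15]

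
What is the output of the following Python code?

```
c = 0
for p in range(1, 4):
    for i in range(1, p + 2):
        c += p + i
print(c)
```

39

p=1,i=1: c = 0+2 = 2
p=1,i=2: c = 2+3 = 5
p=2,i=1: c = 5+3 = 8
p=2,i=2: c = 8+4 = 12
p=2,i=3: c = 12+5 = 17
p=3,i=1: c = 17+4 = 21
p=3,i=2: c = 21+5 = 26
p=3,i=3: c = 26+6 = 32
p=3,i=4: c = 32+7 = 39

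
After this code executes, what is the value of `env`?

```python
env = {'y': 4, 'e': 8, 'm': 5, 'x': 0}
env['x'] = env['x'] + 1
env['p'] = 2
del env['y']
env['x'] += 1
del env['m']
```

env['x'] = env['x']+1 = 1 → {'y': 4, 'e': 8, 'm': 5, 'x': 1}
env['p'] = 2 → {'y': 4, 'e': 8, 'm': 5, 'x': 1, 'p': 2}
del 'y' → {'e': 8, 'm': 5, 'x': 1, 'p': 2}
env['x'] = 1+1 = 2 → {'e': 8, 'm': 5, 'x': 2, 'p': 2}
del 'm' → {'e': 8, 'x': 2, 'p': 2}

{'e': 8, 'x': 2, 'p': 2}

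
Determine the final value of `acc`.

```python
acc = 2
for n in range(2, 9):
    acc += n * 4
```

n=2: acc = 2+2*4 = 10
n=3: acc = 10+3*4 = 22
n=4: acc = 22+4*4 = 38
n=5: acc = 38+5*4 = 58
n=6: acc = 58+6*4 = 82
n=7: acc = 82+7*4 = 110
n=8: acc = 110+8*4 = 142

142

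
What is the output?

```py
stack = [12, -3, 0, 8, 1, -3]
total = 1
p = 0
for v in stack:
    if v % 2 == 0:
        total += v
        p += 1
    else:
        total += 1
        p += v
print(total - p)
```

26

v=12: even, total = 1+12 = 13; p=1
v=-3: not even, total = 13+1 = 14; p=-2
v=0: even, total = 14+0 = 14; p=-1
v=8: even, total = 14+8 = 22; p=0
v=1: not even, total = 22+1 = 23; p=1
v=-3: not even, total = 23+1 = 24; p=-2
total-p = 24-(-2) = 26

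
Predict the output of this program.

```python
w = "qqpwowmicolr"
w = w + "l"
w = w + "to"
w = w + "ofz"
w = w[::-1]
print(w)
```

+ 'l' → 'qqpwowmicolrl'
+ 'to' → 'qqpwowmicolrlto'
+ 'ofz' → 'qqpwowmicolrltoofz'
reverse → 'zfootlrlocimwowpqq'

zfootlrlocimwowpqq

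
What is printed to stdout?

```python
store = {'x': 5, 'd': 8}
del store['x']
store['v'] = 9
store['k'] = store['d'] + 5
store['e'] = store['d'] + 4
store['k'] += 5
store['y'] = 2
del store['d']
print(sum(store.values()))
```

del 'x' → {'d': 8}
store['v'] = 9 → {'d': 8, 'v': 9}
store['k'] = store['d']+5 = 13 → {'d': 8, 'v': 9, 'k': 13}
store['e'] = store['d']+4 = 12 → {'d': 8, 'v': 9, 'k': 13, 'e': 12}
store['k'] = 13+5 = 18 → {'d': 8, 'v': 9, 'k': 18, 'e': 12}
store['y'] = 2 → {'d': 8, 'v': 9, 'k': 18, 'e': 12, 'y': 2}
del 'd' → {'v': 9, 'k': 18, 'e': 12, 'y': 2}
sum of values = 41

41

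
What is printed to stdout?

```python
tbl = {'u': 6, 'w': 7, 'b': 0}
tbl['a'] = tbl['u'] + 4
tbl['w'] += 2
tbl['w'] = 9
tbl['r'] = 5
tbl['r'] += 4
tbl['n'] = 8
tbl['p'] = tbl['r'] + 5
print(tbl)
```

{'u': 6, 'w': 9, 'b': 0, 'a': 10, 'r': 9, 'n': 8, 'p': 14}

tbl['a'] = tbl['u']+4 = 10 → {'u': 6, 'w': 7, 'b': 0, 'a': 10}
tbl['w'] = 7+2 = 9 → {'u': 6, 'w': 9, 'b': 0, 'a': 10}
tbl['w'] = 9 → {'u': 6, 'w': 9, 'b': 0, 'a': 10}
tbl['r'] = 5 → {'u': 6, 'w': 9, 'b': 0, 'a': 10, 'r': 5}
tbl['r'] = 5+4 = 9 → {'u': 6, 'w': 9, 'b': 0, 'a': 10, 'r': 9}
tbl['n'] = 8 → {'u': 6, 'w': 9, 'b': 0, 'a': 10, 'r': 9, 'n': 8}
tbl['p'] = tbl['r']+5 = 14 → {'u': 6, 'w': 9, 'b': 0, 'a': 10, 'r': 9, 'n': 8, 'p': 14}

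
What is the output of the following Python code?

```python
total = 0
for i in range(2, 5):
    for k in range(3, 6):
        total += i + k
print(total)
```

63

i=2,k=3: total = 0+5 = 5
i=2,k=4: total = 5+6 = 11
i=2,k=5: total = 11+7 = 18
i=3,k=3: total = 18+6 = 24
i=3,k=4: total = 24+7 = 31
i=3,k=5: total = 31+8 = 39
i=4,k=3: total = 39+7 = 46
i=4,k=4: total = 46+8 = 54
i=4,k=5: total = 54+9 = 63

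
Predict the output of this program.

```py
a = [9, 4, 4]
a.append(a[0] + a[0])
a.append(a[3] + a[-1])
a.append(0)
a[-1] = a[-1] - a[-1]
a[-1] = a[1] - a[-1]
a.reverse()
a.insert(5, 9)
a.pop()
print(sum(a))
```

append a[0]+a[0] = 9+9 = 18 → [9, 4, 4, 18]
append a[3]+a[-1] = 18+18 = 36 → [9, 4, 4, 18, 36]
append 0 → [9, 4, 4, 18, 36, 0]
a[-1] = a[-1]-a[-1] = 0-0 = 0 → [9, 4, 4, 18, 36, 0]
a[-1] = a[1]-a[-1] = 4-0 = 4 → [9, 4, 4, 18, 36, 4]
reverse → [4, 36, 18, 4, 4, 9]
insert 9 at 5 → [4, 36, 18, 4, 4, 9, 9]
pop() removes 9 → [4, 36, 18, 4, 4, 9]
sum = 75

75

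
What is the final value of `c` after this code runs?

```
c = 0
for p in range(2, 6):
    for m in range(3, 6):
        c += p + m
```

90

p=2,m=3: c = 0+5 = 5
p=2,m=4: c = 5+6 = 11
p=2,m=5: c = 11+7 = 18
p=3,m=3: c = 18+6 = 24
p=3,m=4: c = 24+7 = 31
p=3,m=5: c = 31+8 = 39
p=4,m=3: c = 39+7 = 46
p=4,m=4: c = 46+8 = 54
p=4,m=5: c = 54+9 = 63
p=5,m=3: c = 63+8 = 71
p=5,m=4: c = 71+9 = 80
p=5,m=5: c = 80+10 = 90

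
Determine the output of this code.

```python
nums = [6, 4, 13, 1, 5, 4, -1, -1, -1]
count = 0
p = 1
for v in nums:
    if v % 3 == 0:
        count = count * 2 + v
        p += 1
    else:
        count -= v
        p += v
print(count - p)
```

-44

v=6: %3==0, count = 0*2+6 = 6; p=2
v=4: not %3==0, count = 6-4 = 2; p=6
v=13: not %3==0, count = 2-13 = -11; p=19
v=1: not %3==0, count = (-11)-1 = -12; p=20
v=5: not %3==0, count = (-12)-5 = -17; p=25
v=4: not %3==0, count = (-17)-4 = -21; p=29
v=-1: not %3==0, count = (-21)-(-1) = -20; p=28
v=-1: not %3==0, count = (-20)-(-1) = -19; p=27
v=-1: not %3==0, count = (-19)-(-1) = -18; p=26
count-p = (-18)-26 = -44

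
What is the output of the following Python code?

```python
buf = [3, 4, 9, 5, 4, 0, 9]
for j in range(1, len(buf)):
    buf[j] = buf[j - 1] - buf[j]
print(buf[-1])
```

-28

j=1: buf[1] = 3-4 = -1 → [3, -1, 9, 5, 4, 0, 9]
j=2: buf[2] = (-1)-9 = -10 → [3, -1, -10, 5, 4, 0, 9]
j=3: buf[3] = (-10)-5 = -15 → [3, -1, -10, -15, 4, 0, 9]
j=4: buf[4] = (-15)-4 = -19 → [3, -1, -10, -15, -19, 0, 9]
j=5: buf[5] = (-19)-0 = -19 → [3, -1, -10, -15, -19, -19, 9]
j=6: buf[6] = (-19)-9 = -28 → [3, -1, -10, -15, -19, -19, -28]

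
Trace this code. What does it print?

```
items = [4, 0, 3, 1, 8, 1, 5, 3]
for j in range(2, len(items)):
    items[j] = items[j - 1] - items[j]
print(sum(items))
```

j=2: items[2] = 0-3 = -3 → [4, 0, -3, 1, 8, 1, 5, 3]
j=3: items[3] = (-3)-1 = -4 → [4, 0, -3, -4, 8, 1, 5, 3]
j=4: items[4] = (-4)-8 = -12 → [4, 0, -3, -4, -12, 1, 5, 3]
j=5: items[5] = (-12)-1 = -13 → [4, 0, -3, -4, -12, -13, 5, 3]
j=6: items[6] = (-13)-5 = -18 → [4, 0, -3, -4, -12, -13, -18, 3]
j=7: items[7] = (-18)-3 = -21 → [4, 0, -3, -4, -12, -13, -18, -21]
sum = -67

-67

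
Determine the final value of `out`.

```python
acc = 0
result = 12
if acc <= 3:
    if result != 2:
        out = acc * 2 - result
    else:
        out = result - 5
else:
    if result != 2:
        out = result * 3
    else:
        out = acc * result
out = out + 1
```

-11

acc=0, result=12
acc <= 3 is True; result != 2 is True
→ out = acc * 2 - result = -12
out = (-12)+1 = -11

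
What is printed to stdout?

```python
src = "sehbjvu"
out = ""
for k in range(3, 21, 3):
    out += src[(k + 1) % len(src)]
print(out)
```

jsbuhv

k=3: add src[4]='j' → 'j'
k=6: add src[0]='s' → 'js'
k=9: add src[3]='b' → 'jsb'
k=12: add src[6]='u' → 'jsbu'
k=15: add src[2]='h' → 'jsbuh'
k=18: add src[5]='v' → 'jsbuhv'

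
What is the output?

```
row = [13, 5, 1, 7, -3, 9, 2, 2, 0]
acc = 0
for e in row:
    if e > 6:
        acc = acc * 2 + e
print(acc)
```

75

e=13: >6, acc = 0*2+13 = 13
e=5: not >6
e=1: not >6
e=7: >6, acc = 13*2+7 = 33
e=-3: not >6
e=9: >6, acc = 33*2+9 = 75
e=2: not >6
e=2: not >6
e=0: not >6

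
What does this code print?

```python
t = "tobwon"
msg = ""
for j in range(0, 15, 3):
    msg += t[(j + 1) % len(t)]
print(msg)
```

ooooo

j=0: add t[1]='o' → 'o'
j=3: add t[4]='o' → 'oo'
j=6: add t[1]='o' → 'ooo'
j=9: add t[4]='o' → 'oooo'
j=12: add t[1]='o' → 'ooooo'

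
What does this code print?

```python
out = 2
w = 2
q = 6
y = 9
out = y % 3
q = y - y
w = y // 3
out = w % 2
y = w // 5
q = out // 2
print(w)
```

out = 9%3 = 0
q = 9-9 = 0
w = 9//3 = 3
out = 3%2 = 1
y = 3//5 = 0
q = 1//2 = 0

3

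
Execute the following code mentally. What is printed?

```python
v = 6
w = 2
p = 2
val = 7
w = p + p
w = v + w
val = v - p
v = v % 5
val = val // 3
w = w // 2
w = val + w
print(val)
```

w = 2+2 = 4
w = 6+4 = 10
val = 6-2 = 4
v = 6%5 = 1
val = 4//3 = 1
w = 10//2 = 5
w = 1+5 = 6

1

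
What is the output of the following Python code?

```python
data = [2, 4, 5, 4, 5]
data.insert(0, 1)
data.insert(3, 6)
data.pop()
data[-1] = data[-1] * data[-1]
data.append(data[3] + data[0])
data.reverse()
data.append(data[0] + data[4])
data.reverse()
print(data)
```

[11, 1, 2, 4, 6, 5, 16, 7]

insert 1 at 0 → [1, 2, 4, 5, 4, 5]
insert 6 at 3 → [1, 2, 4, 6, 5, 4, 5]
pop() removes 5 → [1, 2, 4, 6, 5, 4]
data[-1] = data[-1]*data[-1] = 4*4 = 16 → [1, 2, 4, 6, 5, 16]
append data[3]+data[0] = 6+1 = 7 → [1, 2, 4, 6, 5, 16, 7]
reverse → [7, 16, 5, 6, 4, 2, 1]
append data[0]+data[4] = 7+4 = 11 → [7, 16, 5, 6, 4, 2, 1, 11]
reverse → [11, 1, 2, 4, 6, 5, 16, 7]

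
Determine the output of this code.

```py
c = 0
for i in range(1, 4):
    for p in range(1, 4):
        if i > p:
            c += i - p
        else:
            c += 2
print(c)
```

16

i=1,p=1: not 1>1, c = 0+2 = 2
i=1,p=2: not 1>2, c = 2+2 = 4
i=1,p=3: not 1>3, c = 4+2 = 6
i=2,p=1: 2>1, c = 6+1 = 7
i=2,p=2: not 2>2, c = 7+2 = 9
i=2,p=3: not 2>3, c = 9+2 = 11
i=3,p=1: 3>1, c = 11+2 = 13
i=3,p=2: 3>2, c = 13+1 = 14
i=3,p=3: not 3>3, c = 14+2 = 16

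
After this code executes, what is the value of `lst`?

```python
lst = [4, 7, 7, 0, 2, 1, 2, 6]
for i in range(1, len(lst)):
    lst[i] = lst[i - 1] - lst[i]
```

[4, -3, -10, -10, -12, -13, -15, -21]

i=1: lst[1] = 4-7 = -3 → [4, -3, 7, 0, 2, 1, 2, 6]
i=2: lst[2] = (-3)-7 = -10 → [4, -3, -10, 0, 2, 1, 2, 6]
i=3: lst[3] = (-10)-0 = -10 → [4, -3, -10, -10, 2, 1, 2, 6]
i=4: lst[4] = (-10)-2 = -12 → [4, -3, -10, -10, -12, 1, 2, 6]
i=5: lst[5] = (-12)-1 = -13 → [4, -3, -10, -10, -12, -13, 2, 6]
i=6: lst[6] = (-13)-2 = -15 → [4, -3, -10, -10, -12, -13, -15, 6]
i=7: lst[7] = (-15)-6 = -21 → [4, -3, -10, -10, -12, -13, -15, -21]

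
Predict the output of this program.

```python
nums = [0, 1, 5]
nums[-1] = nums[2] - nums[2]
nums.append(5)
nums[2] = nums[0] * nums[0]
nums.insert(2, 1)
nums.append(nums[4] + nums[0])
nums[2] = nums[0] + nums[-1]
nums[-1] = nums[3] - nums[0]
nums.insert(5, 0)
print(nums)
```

[0, 1, 5, 0, 5, 0, 0]

nums[-1] = nums[2]-nums[2] = 5-5 = 0 → [0, 1, 0]
append 5 → [0, 1, 0, 5]
nums[2] = nums[0]*nums[0] = 0*0 = 0 → [0, 1, 0, 5]
insert 1 at 2 → [0, 1, 1, 0, 5]
append nums[4]+nums[0] = 5+0 = 5 → [0, 1, 1, 0, 5, 5]
nums[2] = nums[0]+nums[-1] = 0+5 = 5 → [0, 1, 5, 0, 5, 5]
nums[-1] = nums[3]-nums[0] = 0-0 = 0 → [0, 1, 5, 0, 5, 0]
insert 0 at 5 → [0, 1, 5, 0, 5, 0, 0]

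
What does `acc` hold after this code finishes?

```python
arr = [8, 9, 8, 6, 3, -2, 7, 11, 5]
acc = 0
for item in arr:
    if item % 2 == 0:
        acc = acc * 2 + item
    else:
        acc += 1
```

item=8: even, acc = 0*2+8 = 8
item=9: not even, acc = 8+1 = 9
item=8: even, acc = 9*2+8 = 26
item=6: even, acc = 26*2+6 = 58
item=3: not even, acc = 58+1 = 59
item=-2: even, acc = 59*2+(-2) = 116
item=7: not even, acc = 116+1 = 117
item=11: not even, acc = 117+1 = 118
item=5: not even, acc = 118+1 = 119

119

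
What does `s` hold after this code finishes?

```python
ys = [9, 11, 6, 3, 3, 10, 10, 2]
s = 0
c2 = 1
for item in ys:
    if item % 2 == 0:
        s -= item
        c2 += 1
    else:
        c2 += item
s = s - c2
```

item=9: not even; c2=10
item=11: not even; c2=21
item=6: even, s = 0-6 = -6; c2=22
item=3: not even; c2=25
item=3: not even; c2=28
item=10: even, s = (-6)-10 = -16; c2=29
item=10: even, s = (-16)-10 = -26; c2=30
item=2: even, s = (-26)-2 = -28; c2=31
s-c2 = (-28)-31 = -59

-59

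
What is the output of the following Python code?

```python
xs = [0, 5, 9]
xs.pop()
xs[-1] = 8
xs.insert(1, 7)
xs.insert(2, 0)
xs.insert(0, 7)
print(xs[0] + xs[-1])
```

15

pop() removes 9 → [0, 5]
xs[-1] = 8 → [0, 8]
insert 7 at 1 → [0, 7, 8]
insert 0 at 2 → [0, 7, 0, 8]
insert 7 at 0 → [7, 0, 7, 0, 8]
xs[0]+xs[-1] = 7+8 = 15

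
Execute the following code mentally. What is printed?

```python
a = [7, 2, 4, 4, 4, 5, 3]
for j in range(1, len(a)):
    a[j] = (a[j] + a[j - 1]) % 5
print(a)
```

[7, 4, 3, 2, 1, 1, 4]

j=1: a[1] = (2+7)%5 = 4 → [7, 4, 4, 4, 4, 5, 3]
j=2: a[2] = (4+4)%5 = 3 → [7, 4, 3, 4, 4, 5, 3]
j=3: a[3] = (4+3)%5 = 2 → [7, 4, 3, 2, 4, 5, 3]
j=4: a[4] = (4+2)%5 = 1 → [7, 4, 3, 2, 1, 5, 3]
j=5: a[5] = (5+1)%5 = 1 → [7, 4, 3, 2, 1, 1, 3]
j=6: a[6] = (3+1)%5 = 4 → [7, 4, 3, 2, 1, 1, 4]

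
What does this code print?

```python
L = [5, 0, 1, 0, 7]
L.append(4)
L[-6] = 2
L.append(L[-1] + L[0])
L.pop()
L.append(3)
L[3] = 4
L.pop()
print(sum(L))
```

append 4 → [5, 0, 1, 0, 7, 4]
L[-6] = 2 → [2, 0, 1, 0, 7, 4]
append L[-1]+L[0] = 4+2 = 6 → [2, 0, 1, 0, 7, 4, 6]
pop() removes 6 → [2, 0, 1, 0, 7, 4]
append 3 → [2, 0, 1, 0, 7, 4, 3]
L[3] = 4 → [2, 0, 1, 4, 7, 4, 3]
pop() removes 3 → [2, 0, 1, 4, 7, 4]
sum = 18

18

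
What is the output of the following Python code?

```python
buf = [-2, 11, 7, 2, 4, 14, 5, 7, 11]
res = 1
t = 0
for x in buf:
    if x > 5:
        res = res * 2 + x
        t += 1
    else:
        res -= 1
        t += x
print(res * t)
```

x=-2: not >5, res = 1-1 = 0; t=-2
x=11: >5, res = 0*2+11 = 11; t=-1
x=7: >5, res = 11*2+7 = 29; t=0
x=2: not >5, res = 29-1 = 28; t=2
x=4: not >5, res = 28-1 = 27; t=6
x=14: >5, res = 27*2+14 = 68; t=7
x=5: not >5, res = 68-1 = 67; t=12
x=7: >5, res = 67*2+7 = 141; t=13
x=11: >5, res = 141*2+11 = 293; t=14
res*t = 293*14 = 4102

4102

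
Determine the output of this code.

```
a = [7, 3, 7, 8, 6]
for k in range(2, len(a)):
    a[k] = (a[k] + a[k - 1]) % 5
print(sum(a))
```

k=2: a[2] = (7+3)%5 = 0 → [7, 3, 0, 8, 6]
k=3: a[3] = (8+0)%5 = 3 → [7, 3, 0, 3, 6]
k=4: a[4] = (6+3)%5 = 4 → [7, 3, 0, 3, 4]
sum = 17

17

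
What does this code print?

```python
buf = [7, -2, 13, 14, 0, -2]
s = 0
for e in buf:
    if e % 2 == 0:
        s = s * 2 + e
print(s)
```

e=7: not even
e=-2: even, s = 0*2+(-2) = -2
e=13: not even
e=14: even, s = (-2)*2+14 = 10
e=0: even, s = 10*2+0 = 20
e=-2: even, s = 20*2+(-2) = 38

38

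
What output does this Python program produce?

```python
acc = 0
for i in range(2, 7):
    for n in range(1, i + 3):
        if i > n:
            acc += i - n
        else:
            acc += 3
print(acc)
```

i=2,n=1: 2>1, acc = 0+1 = 1
i=2,n=2: not 2>2, acc = 1+3 = 4
i=2,n=3: not 2>3, acc = 4+3 = 7
i=2,n=4: not 2>4, acc = 7+3 = 10
i=3,n=1: 3>1, acc = 10+2 = 12
i=3,n=2: 3>2, acc = 12+1 = 13
i=3,n=3: not 3>3, acc = 13+3 = 16
i=3,n=4: not 3>4, acc = 16+3 = 19
i=3,n=5: not 3>5, acc = 19+3 = 22
i=4,n=1: 4>1, acc = 22+3 = 25
i=4,n=2: 4>2, acc = 25+2 = 27
i=4,n=3: 4>3, acc = 27+1 = 28
i=4,n=4: not 4>4, acc = 28+3 = 31
i=4,n=5: not 4>5, acc = 31+3 = 34
i=4,n=6: not 4>6, acc = 34+3 = 37
i=5,n=1: 5>1, acc = 37+4 = 41
i=5,n=2: 5>2, acc = 41+3 = 44
i=5,n=3: 5>3, acc = 44+2 = 46
i=5,n=4: 5>4, acc = 46+1 = 47
i=5,n=5: not 5>5, acc = 47+3 = 50
i=5,n=6: not 5>6, acc = 50+3 = 53
i=5,n=7: not 5>7, acc = 53+3 = 56
i=6,n=1: 6>1, acc = 56+5 = 61
i=6,n=2: 6>2, acc = 61+4 = 65
i=6,n=3: 6>3, acc = 65+3 = 68
i=6,n=4: 6>4, acc = 68+2 = 70
i=6,n=5: 6>5, acc = 70+1 = 71
i=6,n=6: not 6>6, acc = 71+3 = 74
i=6,n=7: not 6>7, acc = 74+3 = 77
i=6,n=8: not 6>8, acc = 77+3 = 80

80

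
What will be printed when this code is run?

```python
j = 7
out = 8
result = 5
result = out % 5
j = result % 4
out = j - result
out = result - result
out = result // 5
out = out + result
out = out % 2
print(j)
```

result = 8%5 = 3
j = 3%4 = 3
out = 3-3 = 0
out = 3-3 = 0
out = 3//5 = 0
out = 0+3 = 3
out = 3%2 = 1

3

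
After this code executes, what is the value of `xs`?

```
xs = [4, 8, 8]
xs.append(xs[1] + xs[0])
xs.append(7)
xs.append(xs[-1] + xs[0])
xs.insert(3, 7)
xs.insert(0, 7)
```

append xs[1]+xs[0] = 8+4 = 12 → [4, 8, 8, 12]
append 7 → [4, 8, 8, 12, 7]
append xs[-1]+xs[0] = 7+4 = 11 → [4, 8, 8, 12, 7, 11]
insert 7 at 3 → [4, 8, 8, 7, 12, 7, 11]
insert 7 at 0 → [7, 4, 8, 8, 7, 12, 7, 11]

[7, 4, 8, 8, 7, 12, 7, 11]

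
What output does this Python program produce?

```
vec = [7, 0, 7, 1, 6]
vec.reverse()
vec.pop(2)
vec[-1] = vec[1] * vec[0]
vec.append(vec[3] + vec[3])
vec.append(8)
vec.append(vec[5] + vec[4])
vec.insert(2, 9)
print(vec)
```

reverse → [6, 1, 7, 0, 7]
pop(2) removes 7 → [6, 1, 0, 7]
vec[-1] = vec[1]*vec[0] = 1*6 = 6 → [6, 1, 0, 6]
append vec[3]+vec[3] = 6+6 = 12 → [6, 1, 0, 6, 12]
append 8 → [6, 1, 0, 6, 12, 8]
append vec[5]+vec[4] = 8+12 = 20 → [6, 1, 0, 6, 12, 8, 20]
insert 9 at 2 → [6, 1, 9, 0, 6, 12, 8, 20]

[6, 1, 9, 0, 6, 12, 8, 20]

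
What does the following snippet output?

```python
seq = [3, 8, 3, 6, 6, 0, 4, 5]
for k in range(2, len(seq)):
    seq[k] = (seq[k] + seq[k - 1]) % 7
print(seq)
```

k=2: seq[2] = (3+8)%7 = 4 → [3, 8, 4, 6, 6, 0, 4, 5]
k=3: seq[3] = (6+4)%7 = 3 → [3, 8, 4, 3, 6, 0, 4, 5]
k=4: seq[4] = (6+3)%7 = 2 → [3, 8, 4, 3, 2, 0, 4, 5]
k=5: seq[5] = (0+2)%7 = 2 → [3, 8, 4, 3, 2, 2, 4, 5]
k=6: seq[6] = (4+2)%7 = 6 → [3, 8, 4, 3, 2, 2, 6, 5]
k=7: seq[7] = (5+6)%7 = 4 → [3, 8, 4, 3, 2, 2, 6, 4]

[3, 8, 4, 3, 2, 2, 6, 4]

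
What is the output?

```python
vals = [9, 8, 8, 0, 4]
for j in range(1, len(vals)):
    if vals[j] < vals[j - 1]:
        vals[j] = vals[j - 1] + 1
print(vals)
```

j=1: 8<9, vals[1] = 9+1 = 10 → [9, 10, 8, 0, 4]
j=2: 8<10, vals[2] = 10+1 = 11 → [9, 10, 11, 0, 4]
j=3: 0<11, vals[3] = 11+1 = 12 → [9, 10, 11, 12, 4]
j=4: 4<12, vals[4] = 12+1 = 13 → [9, 10, 11, 12, 13]

[9, 10, 11, 12, 13]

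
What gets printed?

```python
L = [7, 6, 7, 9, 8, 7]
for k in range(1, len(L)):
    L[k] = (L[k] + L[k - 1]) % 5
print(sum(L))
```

20

k=1: L[1] = (6+7)%5 = 3 → [7, 3, 7, 9, 8, 7]
k=2: L[2] = (7+3)%5 = 0 → [7, 3, 0, 9, 8, 7]
k=3: L[3] = (9+0)%5 = 4 → [7, 3, 0, 4, 8, 7]
k=4: L[4] = (8+4)%5 = 2 → [7, 3, 0, 4, 2, 7]
k=5: L[5] = (7+2)%5 = 4 → [7, 3, 0, 4, 2, 4]
sum = 20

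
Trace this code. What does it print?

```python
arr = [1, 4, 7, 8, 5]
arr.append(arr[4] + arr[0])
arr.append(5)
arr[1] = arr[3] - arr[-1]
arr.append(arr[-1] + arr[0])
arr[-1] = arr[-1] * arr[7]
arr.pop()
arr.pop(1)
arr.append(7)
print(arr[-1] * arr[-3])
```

append arr[4]+arr[0] = 5+1 = 6 → [1, 4, 7, 8, 5, 6]
append 5 → [1, 4, 7, 8, 5, 6, 5]
arr[1] = arr[3]-arr[-1] = 8-5 = 3 → [1, 3, 7, 8, 5, 6, 5]
append arr[-1]+arr[0] = 5+1 = 6 → [1, 3, 7, 8, 5, 6, 5, 6]
arr[-1] = arr[-1]*arr[7] = 6*6 = 36 → [1, 3, 7, 8, 5, 6, 5, 36]
pop() removes 36 → [1, 3, 7, 8, 5, 6, 5]
pop(1) removes 3 → [1, 7, 8, 5, 6, 5]
append 7 → [1, 7, 8, 5, 6, 5, 7]
arr[-1]*arr[-3] = 7*6 = 42

42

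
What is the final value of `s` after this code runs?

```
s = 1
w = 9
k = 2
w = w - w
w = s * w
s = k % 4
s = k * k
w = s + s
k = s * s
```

w = 9-9 = 0
w = 1*0 = 0
s = 2%4 = 2
s = 2*2 = 4
w = 4+4 = 8
k = 4*4 = 16

4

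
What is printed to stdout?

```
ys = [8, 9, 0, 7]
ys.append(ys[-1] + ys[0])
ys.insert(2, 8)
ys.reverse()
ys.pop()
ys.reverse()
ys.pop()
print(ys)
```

[9, 8, 0, 7]

append ys[-1]+ys[0] = 7+8 = 15 → [8, 9, 0, 7, 15]
insert 8 at 2 → [8, 9, 8, 0, 7, 15]
reverse → [15, 7, 0, 8, 9, 8]
pop() removes 8 → [15, 7, 0, 8, 9]
reverse → [9, 8, 0, 7, 15]
pop() removes 15 → [9, 8, 0, 7]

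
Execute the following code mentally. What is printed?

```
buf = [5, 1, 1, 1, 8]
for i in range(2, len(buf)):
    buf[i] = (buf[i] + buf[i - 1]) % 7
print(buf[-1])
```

4

i=2: buf[2] = (1+1)%7 = 2 → [5, 1, 2, 1, 8]
i=3: buf[3] = (1+2)%7 = 3 → [5, 1, 2, 3, 8]
i=4: buf[4] = (8+3)%7 = 4 → [5, 1, 2, 3, 4]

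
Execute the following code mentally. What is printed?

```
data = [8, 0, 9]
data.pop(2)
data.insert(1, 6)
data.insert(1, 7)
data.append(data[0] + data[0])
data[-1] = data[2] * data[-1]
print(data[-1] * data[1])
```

pop(2) removes 9 → [8, 0]
insert 6 at 1 → [8, 6, 0]
insert 7 at 1 → [8, 7, 6, 0]
append data[0]+data[0] = 8+8 = 16 → [8, 7, 6, 0, 16]
data[-1] = data[2]*data[-1] = 6*16 = 96 → [8, 7, 6, 0, 96]
data[-1]*data[1] = 96*7 = 672

672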